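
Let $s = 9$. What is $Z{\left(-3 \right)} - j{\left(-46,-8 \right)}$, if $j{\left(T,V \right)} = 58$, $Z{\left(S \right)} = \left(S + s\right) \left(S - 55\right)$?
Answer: $-406$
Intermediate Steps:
$Z{\left(S \right)} = \left(-55 + S\right) \left(9 + S\right)$ ($Z{\left(S \right)} = \left(S + 9\right) \left(S - 55\right) = \left(9 + S\right) \left(-55 + S\right) = \left(-55 + S\right) \left(9 + S\right)$)
$Z{\left(-3 \right)} - j{\left(-46,-8 \right)} = \left(-495 + \left(-3\right)^{2} - -138\right) - 58 = \left(-495 + 9 + 138\right) - 58 = -348 - 58 = -406$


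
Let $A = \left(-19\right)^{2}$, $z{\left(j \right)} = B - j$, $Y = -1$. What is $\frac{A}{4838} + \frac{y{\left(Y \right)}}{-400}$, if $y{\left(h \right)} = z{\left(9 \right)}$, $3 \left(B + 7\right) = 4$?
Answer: $\frac{80759}{725700} \approx 0.11128$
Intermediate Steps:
$B = - \frac{17}{3}$ ($B = -7 + \frac{1}{3} \cdot 4 = -7 + \frac{4}{3} = - \frac{17}{3} \approx -5.6667$)
$z{\left(j \right)} = - \frac{17}{3} - j$
$y{\left(h \right)} = - \frac{44}{3}$ ($y{\left(h \right)} = - \frac{17}{3} - 9 = - \frac{44}{3}$)
$A = 361$
$\frac{A}{4838} + \frac{y{\left(Y \right)}}{-400} = \frac{361}{4838} - \frac{44}{3 \left(-400\right)} = 361 \cdot \frac{1}{4838} - - \frac{11}{300} = \frac{361}{4838} + \frac{11}{300} = \frac{80759}{725700}$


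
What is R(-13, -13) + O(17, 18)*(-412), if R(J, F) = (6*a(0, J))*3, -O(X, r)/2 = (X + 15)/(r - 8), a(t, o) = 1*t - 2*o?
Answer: 15524/5 ≈ 3104.8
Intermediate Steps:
a(t, o) = t - 2*o
O(X, r) = -2*(15 + X)/(-8 + r) (O(X, r) = -2*(X + 15)/(r - 8) = -2*(15 + X)/(-8 + r))
R(J, F) = -36*J (R(J, F) = (6*(0 - 2*J))*3 = (6*(-2*J))*3 = -12*J*3 = -36*J)
R(-13, -13) + O(17, 18)*(-412) = -36*(-13) + (2*(-15 - 1*17)/(-8 + 18))*(-412) = 468 + (2*(-15 - 17)/10)*(-412) = 468 + (2*(1/10)*(-32))*(-412) = 468 - 32/5*(-412) = 468 + 13184/5 = 15524/5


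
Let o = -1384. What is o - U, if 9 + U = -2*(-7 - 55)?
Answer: -1499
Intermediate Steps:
U = 115 (U = -9 - 2*(-7 - 55) = -9 - 2*(-62) = -9 + 124 = 115)
o - U = -1384 - 1*115 = -1384 - 115 = -1499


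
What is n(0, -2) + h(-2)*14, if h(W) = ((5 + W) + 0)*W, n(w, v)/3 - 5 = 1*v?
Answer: -75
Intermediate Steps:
n(w, v) = 15 + 3*v (n(w, v) = 15 + 3*(1*v) = 15 + 3*v)
h(W) = W*(5 + W) (h(W) = (5 + W)*W = W*(5 + W))
n(0, -2) + h(-2)*14 = (15 + 3*(-2)) - 2*(5 - 2)*14 = (15 - 6) - 2*3*14 = 9 - 6*14 = 9 - 84 = -75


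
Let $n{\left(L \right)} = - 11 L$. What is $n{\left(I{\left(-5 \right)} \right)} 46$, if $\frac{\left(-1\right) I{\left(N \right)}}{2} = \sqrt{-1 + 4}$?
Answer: $1012 \sqrt{3} \approx 1752.8$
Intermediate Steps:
$I{\left(N \right)} = - 2 \sqrt{3}$ ($I{\left(N \right)} = - 2 \sqrt{-1 + 4} = - 2 \sqrt{3}$)
$n{\left(I{\left(-5 \right)} \right)} 46 = - 11 \left(- 2 \sqrt{3}\right) 46 = 22 \sqrt{3} \cdot 46 = 1012 \sqrt{3}$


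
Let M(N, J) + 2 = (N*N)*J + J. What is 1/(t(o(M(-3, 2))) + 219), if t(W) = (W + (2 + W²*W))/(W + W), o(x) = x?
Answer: 9/3434 ≈ 0.0026208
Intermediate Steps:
M(N, J) = -2 + J + J*N² (M(N, J) = -2 + ((N*N)*J + J) = -2 + (N²*J + J) = -2 + (J*N² + J) = -2 + (J + J*N²) = -2 + J + J*N²)
t(W) = (2 + W + W³)/(2*W) (t(W) = (W + (2 + W³))/((2*W)) = (2 + W + W³)*(1/(2*W)) = (2 + W + W³)/(2*W))
1/(t(o(M(-3, 2))) + 219) = 1/((2 + (-2 + 2 + 2*(-3)²) + (-2 + 2 + 2*(-3)²)³)/(2*(-2 + 2 + 2*(-3)²)) + 219) = 1/((2 + (-2 + 2 + 2*9) + (-2 + 2 + 2*9)³)/(2*(-2 + 2 + 2*9)) + 219) = 1/((2 + (-2 + 2 + 18) + (-2 + 2 + 18)³)/(2*(-2 + 2 + 18)) + 219) = 1/((½)*(2 + 18 + 18³)/18 + 219) = 1/((½)*(1/18)*(2 + 18 + 5832) + 219) = 1/((½)*(1/18)*5852 + 219) = 1/(1463/9 + 219) = 1/(3434/9) = 9/3434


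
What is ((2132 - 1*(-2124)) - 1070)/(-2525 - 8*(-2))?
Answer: -3186/2509 ≈ -1.2698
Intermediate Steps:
((2132 - 1*(-2124)) - 1070)/(-2525 - 8*(-2)) = ((2132 + 2124) - 1070)/(-2525 + 16) = (4256 - 1070)/(-2509) = 3186*(-1/2509) = -3186/2509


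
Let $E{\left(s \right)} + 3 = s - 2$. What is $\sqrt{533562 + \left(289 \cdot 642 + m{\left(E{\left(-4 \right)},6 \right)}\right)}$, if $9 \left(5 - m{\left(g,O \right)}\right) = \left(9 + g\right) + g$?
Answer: $\sqrt{719106} \approx 848.0$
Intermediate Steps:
$E{\left(s \right)} = -5 + s$ ($E{\left(s \right)} = -3 + \left(s - 2\right) = -3 + \left(-2 + s\right) = -5 + s$)
$m{\left(g,O \right)} = 4 - \frac{2 g}{9}$ ($m{\left(g,O \right)} = 5 - \frac{\left(9 + g\right) + g}{9} = 5 - \frac{9 + 2 g}{9} = 5 - \left(1 + \frac{2 g}{9}\right) = 4 - \frac{2 g}{9}$)
$\sqrt{533562 + \left(289 \cdot 642 + m{\left(E{\left(-4 \right)},6 \right)}\right)} = \sqrt{533562 + \left(289 \cdot 642 + \left(4 - \frac{2 \left(-5 - 4\right)}{9}\right)\right)} = \sqrt{533562 + \left(185538 + \left(4 - -2\right)\right)} = \sqrt{533562 + \left(185538 + \left(4 + 2\right)\right)} = \sqrt{533562 + \left(185538 + 6\right)} = \sqrt{533562 + 185544} = \sqrt{719106}$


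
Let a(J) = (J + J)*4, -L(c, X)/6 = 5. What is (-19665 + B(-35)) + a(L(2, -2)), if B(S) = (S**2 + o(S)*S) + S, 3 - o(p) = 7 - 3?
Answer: -18680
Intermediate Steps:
L(c, X) = -30 (L(c, X) = -6*5 = -30)
a(J) = 8*J (a(J) = (2*J)*4 = 8*J)
o(p) = -1 (o(p) = 3 - (7 - 3) = 3 - 1*4 = 3 - 4 = -1)
B(S) = S**2 (B(S) = (S**2 - S) + S = S**2)
(-19665 + B(-35)) + a(L(2, -2)) = (-19665 + (-35)**2) + 8*(-30) = (-19665 + 1225) - 240 = -18440 - 240 = -18680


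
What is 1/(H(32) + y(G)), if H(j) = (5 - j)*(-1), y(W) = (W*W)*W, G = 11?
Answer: 1/1358 ≈ 0.00073638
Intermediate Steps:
y(W) = W**3 (y(W) = W**2*W = W**3)
H(j) = -5 + j
1/(H(32) + y(G)) = 1/((-5 + 32) + 11**3) = 1/(27 + 1331) = 1/1358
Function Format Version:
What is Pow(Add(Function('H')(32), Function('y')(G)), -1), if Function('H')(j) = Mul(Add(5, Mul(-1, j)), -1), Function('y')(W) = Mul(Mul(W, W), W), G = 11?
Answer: Rational(1, 1358) ≈ 0.00073638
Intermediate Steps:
Function('y')(W) = Pow(W, 3) (Function('y')(W) = Mul(Pow(W, 2), W) = Pow(W, 3))
Function('H')(j) = Add(-5, j)
Pow(Add(Function('H')(32), Function('y')(G)), -1) = Pow(Add(Add(-5, 32), Pow(11, 3)), -1) = Pow(Add(27, 1331), -1) = Pow(1358, -1) = Rational(1, 1358)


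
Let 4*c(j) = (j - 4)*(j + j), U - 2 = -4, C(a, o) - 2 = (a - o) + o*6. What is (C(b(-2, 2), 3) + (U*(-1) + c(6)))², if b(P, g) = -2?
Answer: 529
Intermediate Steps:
C(a, o) = 2 + a + 5*o (C(a, o) = 2 + ((a - o) + o*6) = 2 + ((a - o) + 6*o) = 2 + (a + 5*o) = 2 + a + 5*o)
U = -2 (U = 2 - 4 = -2)
c(j) = j*(-4 + j)/2 (c(j) = ((j - 4)*(j + j))/4 = ((-4 + j)*(2*j))/4 = (2*j*(-4 + j))/4 = j*(-4 + j)/2)
(C(b(-2, 2), 3) + (U*(-1) + c(6)))² = ((2 - 2 + 5*3) + (-2*(-1) + (½)*6*(-4 + 6)))² = ((2 - 2 + 15) + (2 + (½)*6*2))² = (15 + (2 + 6))² = (15 + 8)² = 23² = 529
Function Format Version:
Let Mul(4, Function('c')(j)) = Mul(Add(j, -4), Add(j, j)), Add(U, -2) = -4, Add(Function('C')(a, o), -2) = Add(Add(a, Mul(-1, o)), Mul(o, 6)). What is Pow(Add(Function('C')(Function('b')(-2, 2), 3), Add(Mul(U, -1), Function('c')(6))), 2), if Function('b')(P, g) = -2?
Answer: 529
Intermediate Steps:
Function('C')(a, o) = Add(2, a, Mul(5, o)) (Function('C')(a, o) = Add(2, Add(Add(a, Mul(-1, o)), Mul(o, 6))) = Add(2, Add(Add(a, Mul(-1, o)), Mul(6, o))) = Add(2, Add(a, Mul(5, o))) = Add(2, a, Mul(5, o)))
U = -2 (U = Add(2, -4) = -2)
Function('c')(j) = Mul(Rational(1, 2), j, Add(-4, j)) (Function('c')(j) = Mul(Rational(1, 4), Mul(Add(j, -4), Add(j, j))) = Mul(Rational(1, 4), Mul(Add(-4, j), Mul(2, j))) = Mul(Rational(1, 4), Mul(2, j, Add(-4, j))) = Mul(Rational(1, 2), j, Add(-4, j)))
Pow(Add(Function('C')(Function('b')(-2, 2), 3), Add(Mul(U, -1), Function('c')(6))), 2) = Pow(Add(Add(2, -2, Mul(5, 3)), Add(Mul(-2, -1), Mul(Rational(1, 2), 6, Add(-4, 6)))), 2) = Pow(Add(Add(2, -2, 15), Add(2, Mul(Rational(1, 2), 6, 2))), 2) = Pow(Add(15, Add(2, 6)), 2) = Pow(Add(15, 8), 2) = Pow(23, 2) = 529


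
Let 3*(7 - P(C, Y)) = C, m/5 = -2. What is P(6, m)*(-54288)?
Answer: -271440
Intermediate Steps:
m = -10 (m = 5*(-2) = -10)
P(C, Y) = 7 - C/3
P(6, m)*(-54288) = (7 - ⅓*6)*(-54288) = (7 - 2)*(-54288) = 5*(-54288) = -271440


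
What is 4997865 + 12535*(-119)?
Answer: 3506200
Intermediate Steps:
4997865 + 12535*(-119) = 4997865 - 1491665 = 3506200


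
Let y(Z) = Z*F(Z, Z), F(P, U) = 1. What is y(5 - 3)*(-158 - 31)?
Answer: -378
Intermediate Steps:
y(Z) = Z (y(Z) = Z*1 = Z)
y(5 - 3)*(-158 - 31) = (5 - 3)*(-158 - 31) = 2*(-189) = -378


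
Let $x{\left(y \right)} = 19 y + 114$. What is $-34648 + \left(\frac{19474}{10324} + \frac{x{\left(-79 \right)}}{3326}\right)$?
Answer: $- \frac{148709943152}{4292203} \approx -34647.0$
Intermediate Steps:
$x{\left(y \right)} = 114 + 19 y$
$-34648 + \left(\frac{19474}{10324} + \frac{x{\left(-79 \right)}}{3326}\right) = -34648 + \left(\frac{19474}{10324} + \frac{114 + 19 \left(-79\right)}{3326}\right) = -34648 + \left(19474 \cdot \frac{1}{10324} + \left(114 - 1501\right) \frac{1}{3326}\right) = -34648 + \left(\frac{9737}{5162} - \frac{1387}{3326}\right) = -34648 + \frac{6306392}{4292203} = - \frac{148709943152}{4292203}$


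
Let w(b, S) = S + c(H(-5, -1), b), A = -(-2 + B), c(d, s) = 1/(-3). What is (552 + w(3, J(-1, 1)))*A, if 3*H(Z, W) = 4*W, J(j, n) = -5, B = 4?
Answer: -3280/3 ≈ -1093.3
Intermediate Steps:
H(Z, W) = 4*W/3 (H(Z, W) = (4*W)/3 = 4*W/3)
c(d, s) = -1/3
A = -2 (A = -(-2 + 4) = -1*2 = -2)
w(b, S) = -1/3 + S (w(b, S) = S - 1/3 = -1/3 + S)
(552 + w(3, J(-1, 1)))*A = (552 + (-1/3 - 5))*(-2) = (552 - 16/3)*(-2) = (1640/3)*(-2) = -3280/3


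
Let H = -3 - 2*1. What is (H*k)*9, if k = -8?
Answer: 360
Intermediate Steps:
H = -5 (H = -3 - 2 = -5)
(H*k)*9 = -5*(-8)*9 = 40*9 = 360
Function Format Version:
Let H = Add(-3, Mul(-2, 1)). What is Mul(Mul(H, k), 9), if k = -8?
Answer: 360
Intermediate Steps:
H = -5 (H = Add(-3, -2) = -5)
Mul(Mul(H, k), 9) = Mul(Mul(-5, -8), 9) = Mul(40, 9) = 360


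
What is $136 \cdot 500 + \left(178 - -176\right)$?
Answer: $68354$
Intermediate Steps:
$136 \cdot 500 + \left(178 - -176\right) = 68000 + \left(178 + 176\right) = 68000 + 354 = 68354$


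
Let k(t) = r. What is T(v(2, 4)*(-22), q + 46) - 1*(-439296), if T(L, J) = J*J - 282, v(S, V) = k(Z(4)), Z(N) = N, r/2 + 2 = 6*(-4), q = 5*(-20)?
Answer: 441930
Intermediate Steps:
q = -100
r = -52 (r = -4 + 2*(6*(-4)) = -4 + 2*(-24) = -4 - 48 = -52)
k(t) = -52
v(S, V) = -52
T(L, J) = -282 + J**2 (T(L, J) = J**2 - 282 = -282 + J**2)
T(v(2, 4)*(-22), q + 46) - 1*(-439296) = (-282 + (-100 + 46)**2) - 1*(-439296) = (-282 + (-54)**2) + 439296 = (-282 + 2916) + 439296 = 2634 + 439296 = 441930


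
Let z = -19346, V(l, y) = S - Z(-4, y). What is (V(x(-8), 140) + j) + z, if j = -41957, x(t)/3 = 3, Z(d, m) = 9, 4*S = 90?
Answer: -122579/2 ≈ -61290.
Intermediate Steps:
S = 45/2 (S = (¼)*90 = 45/2 ≈ 22.500)
x(t) = 9 (x(t) = 3*3 = 9)
V(l, y) = 27/2 (V(l, y) = 45/2 - 1*9 = 45/2 - 9 = 27/2)
(V(x(-8), 140) + j) + z = (27/2 - 41957) - 19346 = -83887/2 - 19346 = -122579/2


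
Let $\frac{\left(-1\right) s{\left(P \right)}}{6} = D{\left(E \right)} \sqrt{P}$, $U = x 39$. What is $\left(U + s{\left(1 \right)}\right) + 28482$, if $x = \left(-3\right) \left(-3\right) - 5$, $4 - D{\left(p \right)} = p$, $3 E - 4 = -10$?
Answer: $28602$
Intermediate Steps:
$E = -2$ ($E = \frac{4}{3} + \frac{1}{3} \left(-10\right) = \frac{4}{3} - \frac{10}{3} = -2$)
$D{\left(p \right)} = 4 - p$
$x = 4$ ($x = 9 - 5 = 4$)
$U = 156$ ($U = 4 \cdot 39 = 156$)
$s{\left(P \right)} = - 36 \sqrt{P}$ ($s{\left(P \right)} = - 6 \left(4 - -2\right) \sqrt{P} = - 6 \left(4 + 2\right) \sqrt{P} = - 6 \cdot 6 \sqrt{P} = - 36 \sqrt{P}$)
$\left(U + s{\left(1 \right)}\right) + 28482 = \left(156 - 36 \sqrt{1}\right) + 28482 = \left(156 - 36\right) + 28482 = 120 + 28482 = 28602$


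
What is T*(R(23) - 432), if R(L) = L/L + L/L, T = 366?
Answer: -157380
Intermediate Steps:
R(L) = 2 (R(L) = 1 + 1 = 2)
T*(R(23) - 432) = 366*(2 - 432) = 366*(-430) = -157380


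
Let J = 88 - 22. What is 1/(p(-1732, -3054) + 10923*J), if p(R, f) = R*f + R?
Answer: 1/6008714 ≈ 1.6643e-7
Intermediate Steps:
p(R, f) = R + R*f
J = 66
1/(p(-1732, -3054) + 10923*J) = 1/(-1732*(1 - 3054) + 10923*66) = 1/(-1732*(-3053) + 720918) = 1/(5287796 + 720918) = 1/6008714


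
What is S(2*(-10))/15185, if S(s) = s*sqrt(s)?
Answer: -8*I*sqrt(5)/3037 ≈ -0.0058902*I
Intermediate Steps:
S(s) = s**(3/2)
S(2*(-10))/15185 = (2*(-10))**(3/2)/15185 = (-20)**(3/2)*(1/15185) = -40*I*sqrt(5)*(1/15185) = -8*I*sqrt(5)/3037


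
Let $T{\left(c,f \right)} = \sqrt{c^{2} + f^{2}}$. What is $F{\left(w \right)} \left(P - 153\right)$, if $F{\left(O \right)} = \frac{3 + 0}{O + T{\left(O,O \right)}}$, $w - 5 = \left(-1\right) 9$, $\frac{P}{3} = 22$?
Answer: $- \frac{261}{4} - \frac{261 \sqrt{2}}{4} \approx -157.53$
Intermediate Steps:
$P = 66$ ($P = 3 \cdot 22 = 66$)
$w = -4$ ($w = 5 - 9 = -4$)
$F{\left(O \right)} = \frac{3}{O + \sqrt{2} \sqrt{O^{2}}}$ ($F{\left(O \right)} = \frac{3 + 0}{O + \sqrt{O^{2} + O^{2}}} = \frac{3}{O + \sqrt{2 O^{2}}} = \frac{3}{O + \sqrt{2} \sqrt{O^{2}}}$)
$F{\left(w \right)} \left(P - 153\right) = \frac{3}{-4 + \sqrt{2} \sqrt{\left(-4\right)^{2}}} \left(66 - 153\right) = \frac{3}{-4 + \sqrt{2} \sqrt{16}} \left(-87\right) = \frac{3}{-4 + \sqrt{2} \cdot 4} \left(-87\right) = \frac{3}{-4 + 4 \sqrt{2}} \left(-87\right) = - \frac{261}{-4 + 4 \sqrt{2}}$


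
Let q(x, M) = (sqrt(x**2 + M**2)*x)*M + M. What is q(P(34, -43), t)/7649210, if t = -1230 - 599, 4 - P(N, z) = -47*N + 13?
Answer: -1829/7649210 - 2906281*sqrt(5870162)/7649210 ≈ -920.55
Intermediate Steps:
P(N, z) = -9 + 47*N (P(N, z) = 4 - (-47*N + 13) = 4 - (13 - 47*N) = 4 + (-13 + 47*N) = -9 + 47*N)
t = -1829
q(x, M) = M + M*x*sqrt(M**2 + x**2) (q(x, M) = (sqrt(M**2 + x**2)*x)*M + M = (x*sqrt(M**2 + x**2))*M + M = M*x*sqrt(M**2 + x**2) + M = M + M*x*sqrt(M**2 + x**2))
q(P(34, -43), t)/7649210 = -1829*(1 + (-9 + 47*34)*sqrt((-1829)**2 + (-9 + 47*34)**2))/7649210 = -1829*(1 + (-9 + 1598)*sqrt(3345241 + (-9 + 1598)**2))*(1/7649210) = -1829*(1 + 1589*sqrt(3345241 + 1589**2))*(1/7649210) = -1829*(1 + 1589*sqrt(3345241 + 2524921))*(1/7649210) = -1829*(1 + 1589*sqrt(5870162))*(1/7649210) = (-1829 - 2906281*sqrt(5870162))*(1/7649210) = -1829/7649210 - 2906281*sqrt(5870162)/7649210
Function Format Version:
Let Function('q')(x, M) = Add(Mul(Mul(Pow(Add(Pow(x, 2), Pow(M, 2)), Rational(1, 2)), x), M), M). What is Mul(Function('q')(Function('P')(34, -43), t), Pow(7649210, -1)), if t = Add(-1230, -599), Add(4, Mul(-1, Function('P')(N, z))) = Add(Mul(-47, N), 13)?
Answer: Add(Rational(-1829, 7649210), Mul(Rational(-2906281, 7649210), Pow(5870162, Rational(1, 2)))) ≈ -920.55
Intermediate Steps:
Function('P')(N, z) = Add(-9, Mul(47, N)) (Function('P')(N, z) = Add(4, Mul(-1, Add(Mul(-47, N), 13))) = Add(4, Mul(-1, Add(13, Mul(-47, N)))) = Add(4, Add(-13, Mul(47, N))) = Add(-9, Mul(47, N)))
t = -1829
Function('q')(x, M) = Add(M, Mul(M, x, Pow(Add(Pow(M, 2), Pow(x, 2)), Rational(1, 2)))) (Function('q')(x, M) = Add(Mul(Mul(Pow(Add(Pow(M, 2), Pow(x, 2)), Rational(1, 2)), x), M), M) = Add(Mul(Mul(x, Pow(Add(Pow(M, 2), Pow(x, 2)), Rational(1, 2))), M), M) = Add(Mul(M, x, Pow(Add(Pow(M, 2), Pow(x, 2)), Rational(1, 2))), M) = Add(M, Mul(M, x, Pow(Add(Pow(M, 2), Pow(x, 2)), Rational(1, 2)))))
Mul(Function('q')(Function('P')(34, -43), t), Pow(7649210, -1)) = Mul(Mul(-1829, Add(1, Mul(Add(-9, Mul(47, 34)), Pow(Add(Pow(-1829, 2), Pow(Add(-9, Mul(47, 34)), 2)), Rational(1, 2))))), Pow(7649210, -1)) = Mul(Mul(-1829, Add(1, Mul(Add(-9, 1598), Pow(Add(3345241, Pow(Add(-9, 1598), 2)), Rational(1, 2))))), Rational(1, 7649210)) = Mul(Mul(-1829, Add(1, Mul(1589, Pow(Add(3345241, Pow(1589, 2)), Rational(1, 2))))), Rational(1, 7649210)) = Mul(Mul(-1829, Add(1, Mul(1589, Pow(Add(3345241, 2524921), Rational(1, 2))))), Rational(1, 7649210)) = Mul(Mul(-1829, Add(1, Mul(1589, Pow(5870162, Rational(1, 2))))), Rational(1, 7649210)) = Mul(Add(-1829, Mul(-2906281, Pow(5870162, Rational(1, 2)))), Rational(1, 7649210)) = Add(Rational(-1829, 7649210), Mul(Rational(-2906281, 7649210), Pow(5870162, Rational(1, 2))))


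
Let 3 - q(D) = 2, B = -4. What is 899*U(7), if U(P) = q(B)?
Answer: 899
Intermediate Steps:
q(D) = 1 (q(D) = 3 - 1*2 = 3 - 2 = 1)
U(P) = 1
899*U(7) = 899*1 = 899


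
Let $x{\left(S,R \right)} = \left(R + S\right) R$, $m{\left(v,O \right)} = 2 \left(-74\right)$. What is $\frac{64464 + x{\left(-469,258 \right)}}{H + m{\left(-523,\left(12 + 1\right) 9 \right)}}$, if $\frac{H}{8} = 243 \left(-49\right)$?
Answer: $- \frac{5013}{47702} \approx -0.10509$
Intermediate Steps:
$H = -95256$ ($H = 8 \cdot 243 \left(-49\right) = 8 \left(-11907\right) = -95256$)
$m{\left(v,O \right)} = -148$
$x{\left(S,R \right)} = R \left(R + S\right)$
$\frac{64464 + x{\left(-469,258 \right)}}{H + m{\left(-523,\left(12 + 1\right) 9 \right)}} = \frac{64464 + 258 \left(258 - 469\right)}{-95256 - 148} = \frac{64464 + 258 \left(-211\right)}{-95404} = \left(64464 - 54438\right) \left(- \frac{1}{95404}\right) = 10026 \left(- \frac{1}{95404}\right) = - \frac{5013}{47702}$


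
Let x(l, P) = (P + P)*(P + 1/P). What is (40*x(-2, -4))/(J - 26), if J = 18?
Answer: -170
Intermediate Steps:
x(l, P) = 2*P*(P + 1/P) (x(l, P) = (2*P)*(P + 1/P) = 2*P*(P + 1/P))
(40*x(-2, -4))/(J - 26) = (40*(2 + 2*(-4)²))/(18 - 26) = (40*(2 + 2*16))/(-8) = (40*(2 + 32))*(-⅛) = (40*34)*(-⅛) = 1360*(-⅛) = -170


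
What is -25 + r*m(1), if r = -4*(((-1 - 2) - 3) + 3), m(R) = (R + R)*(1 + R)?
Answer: 23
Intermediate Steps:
m(R) = 2*R*(1 + R) (m(R) = (2*R)*(1 + R) = 2*R*(1 + R))
r = 12 (r = -4*((-3 - 3) + 3) = -4*(-6 + 3) = -4*(-3) = 12)
-25 + r*m(1) = -25 + 12*(2*1*(1 + 1)) = -25 + 12*(2*1*2) = -25 + 12*4 = -25 + 48 = 23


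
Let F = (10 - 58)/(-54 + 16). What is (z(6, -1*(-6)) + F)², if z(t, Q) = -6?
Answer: 8100/361 ≈ 22.438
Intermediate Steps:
F = 24/19 (F = -48/(-38) = -48*(-1/38) = 24/19 ≈ 1.2632)
(z(6, -1*(-6)) + F)² = (-6 + 24/19)² = (-90/19)² = 8100/361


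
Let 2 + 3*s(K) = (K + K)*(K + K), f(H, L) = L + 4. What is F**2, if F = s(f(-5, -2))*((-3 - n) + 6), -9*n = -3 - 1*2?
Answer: 94864/729 ≈ 130.13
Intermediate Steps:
f(H, L) = 4 + L
n = 5/9 (n = -(-3 - 1*2)/9 = -(-3 - 2)/9 = -1/9*(-5) = 5/9 ≈ 0.55556)
s(K) = -2/3 + 4*K**2/3 (s(K) = -2/3 + ((K + K)*(K + K))/3 = -2/3 + ((2*K)*(2*K))/3 = -2/3 + (4*K**2)/3 = -2/3 + 4*K**2/3)
F = 308/27 (F = (-2/3 + 4*(4 - 2)**2/3)*((-3 - 1*5/9) + 6) = (-2/3 + (4/3)*2**2)*((-3 - 5/9) + 6) = (-2/3 + (4/3)*4)*(-32/9 + 6) = (-2/3 + 16/3)*(22/9) = (14/3)*(22/9) = 308/27 ≈ 11.407)
F**2 = (308/27)**2 = 94864/729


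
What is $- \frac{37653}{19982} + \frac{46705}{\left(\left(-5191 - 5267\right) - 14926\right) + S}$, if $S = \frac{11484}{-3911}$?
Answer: $- \frac{3694239911267}{991989485228} \approx -3.7241$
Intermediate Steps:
$S = - \frac{11484}{3911}$ ($S = 11484 \left(- \frac{1}{3911}\right) = - \frac{11484}{3911} \approx -2.9363$)
$- \frac{37653}{19982} + \frac{46705}{\left(\left(-5191 - 5267\right) - 14926\right) + S} = - \frac{37653}{19982} + \frac{46705}{\left(\left(-5191 - 5267\right) - 14926\right) - \frac{11484}{3911}} = \left(-37653\right) \frac{1}{19982} + \frac{46705}{\left(-10458 - 14926\right) - \frac{11484}{3911}} = - \frac{37653}{19982} + \frac{46705}{-25384 - \frac{11484}{3911}} = - \frac{37653}{19982} + \frac{46705}{- \frac{99288308}{3911}} = - \frac{37653}{19982} + 46705 \left(- \frac{3911}{99288308}\right) = - \frac{37653}{19982} - \frac{182663255}{99288308} = - \frac{3694239911267}{991989485228}$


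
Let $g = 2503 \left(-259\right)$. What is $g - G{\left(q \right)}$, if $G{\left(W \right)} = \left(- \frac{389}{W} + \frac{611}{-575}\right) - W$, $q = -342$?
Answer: $- \frac{127550941063}{196650} \approx -6.4862 \cdot 10^{5}$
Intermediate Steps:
$G{\left(W \right)} = - \frac{611}{575} - W - \frac{389}{W}$ ($G{\left(W \right)} = \left(- \frac{389}{W} + 611 \left(- \frac{1}{575}\right)\right) - W = \left(- \frac{389}{W} - \frac{611}{575}\right) - W = \left(- \frac{611}{575} - \frac{389}{W}\right) - W = - \frac{611}{575} - W - \frac{389}{W}$)
$g = -648277$
$g - G{\left(q \right)} = -648277 - \left(- \frac{611}{575} - -342 - \frac{389}{-342}\right) = -648277 - \left(- \frac{611}{575} + 342 - - \frac{389}{342}\right) = -648277 - \left(- \frac{611}{575} + 342 + \frac{389}{342}\right) = -648277 - \frac{67269013}{196650} = - \frac{127550941063}{196650}$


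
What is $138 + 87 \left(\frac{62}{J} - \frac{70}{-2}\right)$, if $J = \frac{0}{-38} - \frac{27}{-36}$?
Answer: $10375$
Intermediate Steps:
$J = \frac{3}{4}$ ($J = 0 \left(- \frac{1}{38}\right) - - \frac{3}{4} = 0 + \frac{3}{4} = \frac{3}{4} \approx 0.75$)
$138 + 87 \left(\frac{62}{J} - \frac{70}{-2}\right) = 138 + 87 \left(\frac{62}{\frac{3}{4}} - \frac{70}{-2}\right) = 138 + 87 \left(62 \cdot \frac{4}{3} - -35\right) = 138 + 87 \left(\frac{248}{3} + 35\right) = 138 + 87 \cdot \frac{353}{3} = 138 + 10237 = 10375$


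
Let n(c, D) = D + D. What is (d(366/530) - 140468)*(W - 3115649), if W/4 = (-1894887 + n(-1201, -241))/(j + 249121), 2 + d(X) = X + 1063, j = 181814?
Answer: 16533690184996831184/38065925 ≈ 4.3434e+11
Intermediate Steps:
d(X) = 1061 + X (d(X) = -2 + (X + 1063) = -2 + (1063 + X) = 1061 + X)
n(c, D) = 2*D
W = -7581476/430935 (W = 4*((-1894887 + 2*(-241))/(181814 + 249121)) = 4*((-1894887 - 482)/430935) = 4*(-1895369*1/430935) = 4*(-1895369/430935) = -7581476/430935 ≈ -17.593)
(d(366/530) - 140468)*(W - 3115649) = ((1061 + 366/530) - 140468)*(-7581476/430935 - 3115649) = ((1061 + 366*(1/530)) - 140468)*(-1342649783291/430935) = ((1061 + 183/265) - 140468)*(-1342649783291/430935) = (281348/265 - 140468)*(-1342649783291/430935) = -36942672/265*(-1342649783291/430935) = 16533690184996831184/38065925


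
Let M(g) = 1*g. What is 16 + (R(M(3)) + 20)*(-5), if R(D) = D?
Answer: -99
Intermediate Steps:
M(g) = g
16 + (R(M(3)) + 20)*(-5) = 16 + (3 + 20)*(-5) = 16 + 23*(-5) = 16 - 115 = -99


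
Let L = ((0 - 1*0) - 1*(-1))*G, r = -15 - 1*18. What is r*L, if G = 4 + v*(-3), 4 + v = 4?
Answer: -132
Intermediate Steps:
v = 0 (v = -4 + 4 = 0)
r = -33 (r = -15 - 18 = -33)
G = 4 (G = 4 + 0*(-3) = 4 + 0 = 4)
L = 4 (L = ((0 - 1*0) - 1*(-1))*4 = ((0 + 0) + 1)*4 = (0 + 1)*4 = 1*4 = 4)
r*L = -33*4 = -132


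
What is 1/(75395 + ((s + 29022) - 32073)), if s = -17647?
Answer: 1/54697 ≈ 1.8283e-5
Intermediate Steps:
1/(75395 + ((s + 29022) - 32073)) = 1/(75395 + ((-17647 + 29022) - 32073)) = 1/(75395 + (11375 - 32073)) = 1/(75395 - 20698) = 1/54697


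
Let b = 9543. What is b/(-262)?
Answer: -9543/262 ≈ -36.424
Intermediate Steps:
b/(-262) = 9543/(-262) = 9543*(-1/262) = -9543/262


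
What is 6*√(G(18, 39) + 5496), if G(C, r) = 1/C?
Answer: √197858 ≈ 444.81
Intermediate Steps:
6*√(G(18, 39) + 5496) = 6*√(1/18 + 5496) = 6*√(98929/18) = 6*(√197858/6) = √197858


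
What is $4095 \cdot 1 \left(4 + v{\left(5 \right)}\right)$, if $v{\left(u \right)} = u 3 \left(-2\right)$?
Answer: $-106470$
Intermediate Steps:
$v{\left(u \right)} = - 6 u$ ($v{\left(u \right)} = 3 u \left(-2\right) = - 6 u$)
$4095 \cdot 1 \left(4 + v{\left(5 \right)}\right) = 4095 \cdot 1 \left(4 - 30\right) = 4095 \cdot 1 \left(-26\right) = 4095 \left(-26\right) = -106470$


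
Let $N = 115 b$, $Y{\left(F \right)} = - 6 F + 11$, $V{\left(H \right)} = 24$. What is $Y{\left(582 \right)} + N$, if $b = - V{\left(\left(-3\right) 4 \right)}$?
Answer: $-6241$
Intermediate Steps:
$b = -24$ ($b = \left(-1\right) 24 = -24$)
$Y{\left(F \right)} = 11 - 6 F$
$N = -2760$ ($N = 115 \left(-24\right) = -2760$)
$Y{\left(582 \right)} + N = \left(11 - 3492\right) - 2760 = -3481 - 2760 = -6241$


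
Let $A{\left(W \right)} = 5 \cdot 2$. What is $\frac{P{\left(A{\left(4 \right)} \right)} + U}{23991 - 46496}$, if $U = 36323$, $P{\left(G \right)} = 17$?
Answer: $- \frac{7268}{4501} \approx -1.6148$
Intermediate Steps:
$A{\left(W \right)} = 10$
$\frac{P{\left(A{\left(4 \right)} \right)} + U}{23991 - 46496} = \frac{17 + 36323}{23991 - 46496} = \frac{36340}{-22505} = 36340 \left(- \frac{1}{22505}\right) = - \frac{7268}{4501}$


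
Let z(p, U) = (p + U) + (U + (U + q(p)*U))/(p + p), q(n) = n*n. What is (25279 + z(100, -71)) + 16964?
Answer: 3872129/100 ≈ 38721.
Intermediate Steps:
q(n) = n²
z(p, U) = U + p + (2*U + U*p²)/(2*p) (z(p, U) = (p + U) + (U + (U + p²*U))/(p + p) = (U + p) + (U + (U + U*p²))/((2*p)) = (U + p) + (2*U + U*p²)*(1/(2*p)) = (U + p) + (2*U + U*p²)/(2*p) = U + p + (2*U + U*p²)/(2*p))
(25279 + z(100, -71)) + 16964 = (25279 + (-71 + 100 - 71/100 + (½)*(-71)*100)) + 16964 = (25279 + (-71 + 100 - 71*1/100 - 3550)) + 16964 = (25279 + (-71 + 100 - 71/100 - 3550)) + 16964 = (25279 - 352171/100) + 16964 = 2175729/100 + 16964 = 3872129/100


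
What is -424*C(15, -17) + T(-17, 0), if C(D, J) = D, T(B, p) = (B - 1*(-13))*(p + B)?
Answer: -6292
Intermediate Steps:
T(B, p) = (13 + B)*(B + p) (T(B, p) = (B + 13)*(B + p) = (13 + B)*(B + p))
-424*C(15, -17) + T(-17, 0) = -424*15 + ((-17)² + 13*(-17) + 13*0 - 17*0) = -6360 + (289 - 221 + 0 + 0) = -6360 + 68 = -6292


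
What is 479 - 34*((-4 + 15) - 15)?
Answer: 615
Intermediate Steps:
479 - 34*((-4 + 15) - 15) = 479 - 34*(11 - 15) = 479 - 34*(-4) = 479 - 1*(-136) = 479 + 136 = 615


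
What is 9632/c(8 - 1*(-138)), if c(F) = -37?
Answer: -9632/37 ≈ -260.32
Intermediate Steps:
9632/c(8 - 1*(-138)) = 9632/(-37) = 9632*(-1/37) = -9632/37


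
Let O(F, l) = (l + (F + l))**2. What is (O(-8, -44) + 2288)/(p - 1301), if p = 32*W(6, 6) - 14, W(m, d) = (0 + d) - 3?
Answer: -11504/1219 ≈ -9.4372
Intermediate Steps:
W(m, d) = -3 + d (W(m, d) = d - 3 = -3 + d)
O(F, l) = (F + 2*l)**2
p = 82 (p = 32*(-3 + 6) - 14 = 32*3 - 14 = 96 - 14 = 82)
(O(-8, -44) + 2288)/(p - 1301) = ((-8 + 2*(-44))**2 + 2288)/(82 - 1301) = ((-8 - 88)**2 + 2288)/(-1219) = ((-96)**2 + 2288)*(-1/1219) = (9216 + 2288)*(-1/1219) = 11504*(-1/1219) = -11504/1219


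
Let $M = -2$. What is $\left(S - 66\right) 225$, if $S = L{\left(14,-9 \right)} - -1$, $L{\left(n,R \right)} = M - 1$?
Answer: $-15300$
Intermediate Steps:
$L{\left(n,R \right)} = -3$ ($L{\left(n,R \right)} = -2 - 1 = -3$)
$S = -2$ ($S = -3 - -1 = -3 + 1 = -2$)
$\left(S - 66\right) 225 = \left(-2 - 66\right) 225 = \left(-68\right) 225 = -15300$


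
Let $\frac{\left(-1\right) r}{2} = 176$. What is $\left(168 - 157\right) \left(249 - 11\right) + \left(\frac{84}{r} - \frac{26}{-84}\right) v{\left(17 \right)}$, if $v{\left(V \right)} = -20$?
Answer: $\frac{1208861}{462} \approx 2616.6$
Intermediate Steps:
$r = -352$ ($r = \left(-2\right) 176 = -352$)
$\left(168 - 157\right) \left(249 - 11\right) + \left(\frac{84}{r} - \frac{26}{-84}\right) v{\left(17 \right)} = \left(168 - 157\right) \left(249 - 11\right) + \left(\frac{84}{-352} - \frac{26}{-84}\right) \left(-20\right) = 11 \cdot 238 + \left(84 \left(- \frac{1}{352}\right) - - \frac{13}{42}\right) \left(-20\right) = 2618 + \left(- \frac{21}{88} + \frac{13}{42}\right) \left(-20\right) = 2618 + \frac{131}{1848} \left(-20\right) = 2618 - \frac{655}{462} = \frac{1208861}{462}$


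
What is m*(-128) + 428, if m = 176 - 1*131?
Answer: -5332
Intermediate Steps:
m = 45 (m = 176 - 131 = 45)
m*(-128) + 428 = 45*(-128) + 428 = -5760 + 428 = -5332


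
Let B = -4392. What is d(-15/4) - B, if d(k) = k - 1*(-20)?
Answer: 17633/4 ≈ 4408.3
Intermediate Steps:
d(k) = 20 + k (d(k) = k + 20 = 20 + k)
d(-15/4) - B = (20 - 15/4) - 1*(-4392) = (20 - 15*1/4) + 4392 = (20 - 15/4) + 4392 = 65/4 + 4392 = 17633/4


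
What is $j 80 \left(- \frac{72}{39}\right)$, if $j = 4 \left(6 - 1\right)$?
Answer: $- \frac{38400}{13} \approx -2953.8$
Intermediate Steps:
$j = 20$ ($j = 4 \cdot 5 = 20$)
$j 80 \left(- \frac{72}{39}\right) = 20 \cdot 80 \left(- \frac{72}{39}\right) = 1600 \left(\left(-72\right) \frac{1}{39}\right) = 1600 \left(- \frac{24}{13}\right) = - \frac{38400}{13}$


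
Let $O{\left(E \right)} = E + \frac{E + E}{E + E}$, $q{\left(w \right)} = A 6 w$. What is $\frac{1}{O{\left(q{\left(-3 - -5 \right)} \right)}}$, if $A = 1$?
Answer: $\frac{1}{13} \approx 0.076923$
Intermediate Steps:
$q{\left(w \right)} = 6 w$ ($q{\left(w \right)} = 1 \cdot 6 w = 6 w$)
$O{\left(E \right)} = 1 + E$ ($O{\left(E \right)} = E + \frac{2 E}{2 E} = E + 2 E \frac{1}{2 E} = E + 1 = 1 + E$)
$\frac{1}{O{\left(q{\left(-3 - -5 \right)} \right)}} = \frac{1}{1 + 6 \left(-3 - -5\right)} = \frac{1}{1 + 6 \left(-3 + 5\right)} = \frac{1}{1 + 6 \cdot 2} = \frac{1}{1 + 12} = \frac{1}{13}$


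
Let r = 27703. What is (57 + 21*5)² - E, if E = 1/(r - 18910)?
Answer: 230763491/8793 ≈ 26244.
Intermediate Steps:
E = 1/8793 (E = 1/(27703 - 18910) = 1/8793 ≈ 0.00011373)
(57 + 21*5)² - E = (57 + 21*5)² - 1*1/8793 = (57 + 105)² - 1/8793 = 162² - 1/8793 = 26244 - 1/8793 = 230763491/8793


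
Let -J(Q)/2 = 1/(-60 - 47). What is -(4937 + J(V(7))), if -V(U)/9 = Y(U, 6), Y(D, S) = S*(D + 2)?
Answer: -528261/107 ≈ -4937.0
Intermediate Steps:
Y(D, S) = S*(2 + D)
V(U) = -108 - 54*U (V(U) = -54*(2 + U) = -9*(12 + 6*U) = -108 - 54*U)
J(Q) = 2/107 (J(Q) = -2/(-60 - 47) = -2/(-107) = -2*(-1/107) = 2/107)
-(4937 + J(V(7))) = -(4937 + 2/107) = -1*528261/107 = -528261/107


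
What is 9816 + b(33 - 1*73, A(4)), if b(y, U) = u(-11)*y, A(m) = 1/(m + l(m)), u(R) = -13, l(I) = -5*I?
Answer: 10336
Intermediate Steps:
A(m) = -1/(4*m) (A(m) = 1/(m - 5*m) = 1/(-4*m) = -1/(4*m))
b(y, U) = -13*y
9816 + b(33 - 1*73, A(4)) = 9816 - 13*(33 - 1*73) = 9816 - 13*(33 - 73) = 9816 - 13*(-40) = 9816 + 520 = 10336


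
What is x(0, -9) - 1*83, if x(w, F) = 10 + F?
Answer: -82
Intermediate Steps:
x(0, -9) - 1*83 = (10 - 9) - 1*83 = 1 - 83 = -82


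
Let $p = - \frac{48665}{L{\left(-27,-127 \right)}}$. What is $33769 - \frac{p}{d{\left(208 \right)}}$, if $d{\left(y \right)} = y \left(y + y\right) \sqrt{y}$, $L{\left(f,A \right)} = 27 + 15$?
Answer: $33769 + \frac{48665 \sqrt{13}}{188977152} \approx 33769.0$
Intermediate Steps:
$L{\left(f,A \right)} = 42$
$p = - \frac{48665}{42} \approx -1158.7$
$d{\left(y \right)} = 2 y^{\frac{5}{2}}$ ($d{\left(y \right)} = y 2 y \sqrt{y} = y 2 y^{\frac{3}{2}} = 2 y^{\frac{5}{2}}$)
$33769 - \frac{p}{d{\left(208 \right)}} = 33769 - - \frac{48665}{42 \cdot 2 \cdot 208^{\frac{5}{2}}} = 33769 - - \frac{48665}{42 \cdot 2 \cdot 173056 \sqrt{13}} = 33769 - - \frac{48665}{42 \cdot 346112 \sqrt{13}} = 33769 - - \frac{48665 \frac{\sqrt{13}}{4499456}}{42} = 33769 - - \frac{48665 \sqrt{13}}{188977152} = 33769 + \frac{48665 \sqrt{13}}{188977152}$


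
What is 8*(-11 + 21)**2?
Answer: 800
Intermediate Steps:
8*(-11 + 21)**2 = 8*10**2 = 8*100 = 800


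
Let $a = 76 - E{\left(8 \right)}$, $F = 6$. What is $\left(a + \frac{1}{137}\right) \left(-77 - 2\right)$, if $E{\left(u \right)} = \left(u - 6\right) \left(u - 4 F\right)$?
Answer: $- \frac{1168963}{137} \approx -8532.6$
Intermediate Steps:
$E{\left(u \right)} = \left(-24 + u\right) \left(-6 + u\right)$ ($E{\left(u \right)} = \left(u - 6\right) \left(u - 24\right) = \left(-6 + u\right) \left(u - 24\right) = \left(-6 + u\right) \left(-24 + u\right) = \left(-24 + u\right) \left(-6 + u\right)$)
$a = 108$ ($a = 76 - \left(144 + 8^{2} - 240\right) = 76 - \left(144 + 64 - 240\right) = 76 - -32 = 76 + 32 = 108$)
$\left(a + \frac{1}{137}\right) \left(-77 - 2\right) = \left(108 + \frac{1}{137}\right) \left(-77 - 2\right) = \left(108 + \frac{1}{137}\right) \left(-79\right) = \frac{14797}{137} \left(-79\right) = - \frac{1168963}{137}$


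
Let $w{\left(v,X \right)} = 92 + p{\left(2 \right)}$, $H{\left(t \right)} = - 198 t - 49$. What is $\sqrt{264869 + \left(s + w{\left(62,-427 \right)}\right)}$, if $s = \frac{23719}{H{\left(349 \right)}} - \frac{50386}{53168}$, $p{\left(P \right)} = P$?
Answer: $\frac{\sqrt{223851862305053251700538}}{919155092} \approx 514.74$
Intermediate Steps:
$H{\left(t \right)} = -49 - 198 t$
$w{\left(v,X \right)} = 94$ ($w{\left(v,X \right)} = 92 + 2 = 94$)
$s = - \frac{2372667039}{1838310184}$ ($s = \frac{23719}{-49 - 69102} - \frac{50386}{53168} = \frac{23719}{-49 - 69102} - \frac{25193}{26584} = \frac{23719}{-69151} - \frac{25193}{26584} = 23719 \left(- \frac{1}{69151}\right) - \frac{25193}{26584} = - \frac{23719}{69151} - \frac{25193}{26584} = - \frac{2372667039}{1838310184} \approx -1.2907$)
$\sqrt{264869 + \left(s + w{\left(62,-427 \right)}\right)} = \sqrt{264869 + \left(- \frac{2372667039}{1838310184} + 94\right)} = \sqrt{264869 + \frac{170428490257}{1838310184}} = \sqrt{\frac{487081808616153}{1838310184}} = \frac{\sqrt{223851862305053251700538}}{919155092}$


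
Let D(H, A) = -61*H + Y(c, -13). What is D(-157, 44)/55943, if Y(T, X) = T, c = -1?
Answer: 9576/55943 ≈ 0.17117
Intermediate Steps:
D(H, A) = -1 - 61*H (D(H, A) = -61*H - 1 = -1 - 61*H)
D(-157, 44)/55943 = (-1 - 61*(-157))/55943 = (-1 + 9577)*(1/55943) = 9576*(1/55943) = 9576/55943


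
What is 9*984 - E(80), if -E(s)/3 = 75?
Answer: 9081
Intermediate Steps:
E(s) = -225 (E(s) = -3*75 = -225)
9*984 - E(80) = 9*984 - 1*(-225) = 8856 + 225 = 9081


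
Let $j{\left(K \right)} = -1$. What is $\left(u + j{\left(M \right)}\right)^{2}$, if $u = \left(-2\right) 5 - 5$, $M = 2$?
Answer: $256$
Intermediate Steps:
$u = -15$ ($u = -10 - 5 = -15$)
$\left(u + j{\left(M \right)}\right)^{2} = \left(-15 - 1\right)^{2} = \left(-16\right)^{2} = 256$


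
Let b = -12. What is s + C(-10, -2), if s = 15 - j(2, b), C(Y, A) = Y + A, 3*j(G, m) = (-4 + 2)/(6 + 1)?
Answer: 65/21 ≈ 3.0952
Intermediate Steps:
j(G, m) = -2/21 (j(G, m) = ((-4 + 2)/(6 + 1))/3 = (-2/7)/3 = (-2*⅐)/3 = (⅓)*(-2/7) = -2/21)
C(Y, A) = A + Y
s = 317/21 (s = 15 - 1*(-2/21) = 15 + 2/21 = 317/21 ≈ 15.095)
s + C(-10, -2) = 317/21 + (-2 - 10) = 317/21 - 12 = 65/21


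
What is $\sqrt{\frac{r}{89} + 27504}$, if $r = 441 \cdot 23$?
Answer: $\frac{3 \sqrt{24306879}}{89} \approx 166.19$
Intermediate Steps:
$r = 10143$
$\sqrt{\frac{r}{89} + 27504} = \sqrt{\frac{10143}{89} + 27504} = \sqrt{\frac{2457999}{89}} = \frac{3 \sqrt{24306879}}{89}$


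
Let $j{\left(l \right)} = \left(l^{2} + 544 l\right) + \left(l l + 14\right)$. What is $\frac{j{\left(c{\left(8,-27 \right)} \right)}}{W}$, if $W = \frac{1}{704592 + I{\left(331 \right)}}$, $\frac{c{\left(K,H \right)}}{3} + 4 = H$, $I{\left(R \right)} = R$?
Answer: $-23459837440$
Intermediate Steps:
$c{\left(K,H \right)} = -12 + 3 H$
$j{\left(l \right)} = 14 + 2 l^{2} + 544 l$ ($j{\left(l \right)} = \left(l^{2} + 544 l\right) + \left(l^{2} + 14\right) = \left(l^{2} + 544 l\right) + \left(14 + l^{2}\right) = 14 + 2 l^{2} + 544 l$)
$W = \frac{1}{704923}$ ($W = \frac{1}{704592 + 331} = \frac{1}{704923} \approx 1.4186 \cdot 10^{-6}$)
$\frac{j{\left(c{\left(8,-27 \right)} \right)}}{W} = \left(14 + 2 \left(-12 + 3 \left(-27\right)\right)^{2} + 544 \left(-12 + 3 \left(-27\right)\right)\right) \frac{1}{\frac{1}{704923}} = \left(14 + 2 \left(-12 - 81\right)^{2} + 544 \left(-12 - 81\right)\right) 704923 = \left(14 + 2 \left(-93\right)^{2} + 544 \left(-93\right)\right) 704923 = \left(14 + 2 \cdot 8649 - 50592\right) 704923 = \left(14 + 17298 - 50592\right) 704923 = \left(-33280\right) 704923 = -23459837440$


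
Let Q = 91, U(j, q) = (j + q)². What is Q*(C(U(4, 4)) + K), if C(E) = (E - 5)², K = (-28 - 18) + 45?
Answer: 316680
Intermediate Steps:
K = -1 (K = -46 + 45 = -1)
C(E) = (-5 + E)²
Q*(C(U(4, 4)) + K) = 91*((-5 + (4 + 4)²)² - 1) = 91*((-5 + 8²)² - 1) = 91*((-5 + 64)² - 1) = 91*(59² - 1) = 91*(3481 - 1) = 91*3480 = 316680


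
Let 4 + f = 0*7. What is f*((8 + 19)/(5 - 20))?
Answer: 36/5 ≈ 7.2000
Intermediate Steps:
f = -4 (f = -4 + 0*7 = -4 + 0 = -4)
f*((8 + 19)/(5 - 20)) = -4*(8 + 19)/(5 - 20) = -108/(-15) = -108*(-1)/15 = -4*(-9/5) = 36/5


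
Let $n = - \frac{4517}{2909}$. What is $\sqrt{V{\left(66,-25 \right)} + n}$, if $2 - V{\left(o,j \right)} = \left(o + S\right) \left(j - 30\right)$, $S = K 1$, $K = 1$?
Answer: $\frac{\sqrt{31187290094}}{2909} \approx 60.708$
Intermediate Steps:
$n = - \frac{4517}{2909}$ ($n = \left(-4517\right) \frac{1}{2909} = - \frac{4517}{2909} \approx -1.5528$)
$S = 1$ ($S = 1 \cdot 1 = 1$)
$V{\left(o,j \right)} = 2 - \left(1 + o\right) \left(-30 + j\right)$ ($V{\left(o,j \right)} = 2 - \left(o + 1\right) \left(j - 30\right) = 2 - \left(1 + o\right) \left(-30 + j\right)$)
$\sqrt{V{\left(66,-25 \right)} + n} = \sqrt{\left(32 - -25 + 30 \cdot 66 - \left(-25\right) 66\right) - \frac{4517}{2909}} = \sqrt{\left(32 + 25 + 1980 + 1650\right) - \frac{4517}{2909}} = \sqrt{3687 - \frac{4517}{2909}} = \sqrt{\frac{10720966}{2909}} = \frac{\sqrt{31187290094}}{2909}$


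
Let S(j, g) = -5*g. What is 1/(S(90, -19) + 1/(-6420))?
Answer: 6420/609899 ≈ 0.010526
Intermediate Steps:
1/(S(90, -19) + 1/(-6420)) = 1/(-5*(-19) + 1/(-6420)) = 1/(95 - 1/6420) = 1/(609899/6420) = 6420/609899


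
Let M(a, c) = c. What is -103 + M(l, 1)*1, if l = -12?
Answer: -102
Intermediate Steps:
-103 + M(l, 1)*1 = -103 + 1*1 = -103 + 1 = -102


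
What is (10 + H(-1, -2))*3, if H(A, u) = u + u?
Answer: 18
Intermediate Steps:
H(A, u) = 2*u
(10 + H(-1, -2))*3 = (10 + 2*(-2))*3 = (10 - 4)*3 = 6*3 = 18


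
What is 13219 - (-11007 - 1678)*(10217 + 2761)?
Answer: 164639149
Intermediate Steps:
13219 - (-11007 - 1678)*(10217 + 2761) = 13219 - (-12685)*12978 = 13219 - 1*(-164625930) = 13219 + 164625930 = 164639149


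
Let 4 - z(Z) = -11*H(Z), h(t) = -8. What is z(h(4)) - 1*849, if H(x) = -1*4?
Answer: -889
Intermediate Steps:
H(x) = -4
z(Z) = -40 (z(Z) = 4 - (-11)*(-4) = 4 - 1*44 = 4 - 44 = -40)
z(h(4)) - 1*849 = -40 - 1*849 = -40 - 849 = -889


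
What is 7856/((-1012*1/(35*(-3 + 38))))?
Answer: -2405900/253 ≈ -9509.5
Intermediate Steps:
7856/((-1012*1/(35*(-3 + 38)))) = 7856/((-1012/(35*35))) = 7856/((-1012/1225)) = 7856/((-1012*1/1225)) = 7856/(-1012/1225) = 7856*(-1225/1012) = -2405900/253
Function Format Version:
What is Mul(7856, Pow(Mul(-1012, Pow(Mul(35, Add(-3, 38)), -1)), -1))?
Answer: Rational(-2405900, 253) ≈ -9509.5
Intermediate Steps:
Mul(7856, Pow(Mul(-1012, Pow(Mul(35, Add(-3, 38)), -1)), -1)) = Mul(7856, Pow(Mul(-1012, Pow(Mul(35, 35), -1)), -1)) = Mul(7856, Pow(Mul(-1012, Pow(1225, -1)), -1)) = Mul(7856, Pow(Mul(-1012, Rational(1, 1225)), -1)) = Mul(7856, Pow(Rational(-1012, 1225), -1)) = Mul(7856, Rational(-1225, 1012)) = Rational(-2405900, 253)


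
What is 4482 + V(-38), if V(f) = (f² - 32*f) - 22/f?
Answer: 135709/19 ≈ 7142.6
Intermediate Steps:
V(f) = f² - 32*f - 22/f
4482 + V(-38) = 4482 + (-22 + (-38)²*(-32 - 38))/(-38) = 4482 - (-22 + 1444*(-70))/38 = 4482 - (-22 - 101080)/38 = 4482 - 1/38*(-101102) = 4482 + 50551/19 = 135709/19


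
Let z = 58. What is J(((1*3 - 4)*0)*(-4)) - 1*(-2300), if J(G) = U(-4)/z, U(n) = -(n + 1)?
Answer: 133403/58 ≈ 2300.1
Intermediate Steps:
U(n) = -1 - n (U(n) = -(1 + n) = -1 - n)
J(G) = 3/58 (J(G) = (-1 - 1*(-4))/58 = (-1 + 4)*(1/58) = 3*(1/58) = 3/58)
J(((1*3 - 4)*0)*(-4)) - 1*(-2300) = 3/58 - 1*(-2300) = 3/58 + 2300 = 133403/58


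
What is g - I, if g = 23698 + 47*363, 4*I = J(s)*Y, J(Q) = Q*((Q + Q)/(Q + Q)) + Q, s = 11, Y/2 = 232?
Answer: 38207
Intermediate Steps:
Y = 464 (Y = 2*232 = 464)
J(Q) = 2*Q (J(Q) = Q*((2*Q)/((2*Q))) + Q = Q*((2*Q)*(1/(2*Q))) + Q = Q*1 + Q = Q + Q = 2*Q)
I = 2552 (I = ((2*11)*464)/4 = (22*464)/4 = (¼)*10208 = 2552)
g = 40759 (g = 23698 + 17061 = 40759)
g - I = 40759 - 1*2552 = 40759 - 2552 = 38207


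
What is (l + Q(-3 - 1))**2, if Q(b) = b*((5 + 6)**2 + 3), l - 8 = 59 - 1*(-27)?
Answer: 161604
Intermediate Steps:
l = 94 (l = 8 + (59 - 1*(-27)) = 8 + (59 + 27) = 8 + 86 = 94)
Q(b) = 124*b (Q(b) = b*(11**2 + 3) = b*(121 + 3) = b*124 = 124*b)
(l + Q(-3 - 1))**2 = (94 + 124*(-3 - 1))**2 = (94 + 124*(-4))**2 = (94 - 496)**2 = (-402)**2 = 161604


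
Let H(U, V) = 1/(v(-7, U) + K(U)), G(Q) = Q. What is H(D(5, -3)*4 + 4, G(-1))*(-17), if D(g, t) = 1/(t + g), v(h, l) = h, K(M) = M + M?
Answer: -17/5 ≈ -3.4000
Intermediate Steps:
K(M) = 2*M
D(g, t) = 1/(g + t)
H(U, V) = 1/(-7 + 2*U)
H(D(5, -3)*4 + 4, G(-1))*(-17) = -17/(-7 + 2*(4/(5 - 3) + 4)) = -17/(-7 + 2*(4/2 + 4)) = -17/(-7 + 2*((½)*4 + 4)) = -17/(-7 + 2*(2 + 4)) = -17/(-7 + 2*6) = -17/(-7 + 12) = -17/5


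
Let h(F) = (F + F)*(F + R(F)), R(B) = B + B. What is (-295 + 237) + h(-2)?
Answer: -34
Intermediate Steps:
R(B) = 2*B
h(F) = 6*F² (h(F) = (F + F)*(F + 2*F) = (2*F)*(3*F) = 6*F²)
(-295 + 237) + h(-2) = (-295 + 237) + 6*(-2)² = -58 + 6*4 = -58 + 24 = -34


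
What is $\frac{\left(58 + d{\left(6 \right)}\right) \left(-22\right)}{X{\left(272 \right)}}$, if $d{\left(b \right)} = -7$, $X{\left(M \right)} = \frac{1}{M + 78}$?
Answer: $-392700$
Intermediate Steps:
$X{\left(M \right)} = \frac{1}{78 + M}$
$\frac{\left(58 + d{\left(6 \right)}\right) \left(-22\right)}{X{\left(272 \right)}} = \frac{\left(58 - 7\right) \left(-22\right)}{\frac{1}{78 + 272}} = \frac{51 \left(-22\right)}{\frac{1}{350}} = - 1122 \frac{1}{\frac{1}{350}} = \left(-1122\right) 350 = -392700$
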